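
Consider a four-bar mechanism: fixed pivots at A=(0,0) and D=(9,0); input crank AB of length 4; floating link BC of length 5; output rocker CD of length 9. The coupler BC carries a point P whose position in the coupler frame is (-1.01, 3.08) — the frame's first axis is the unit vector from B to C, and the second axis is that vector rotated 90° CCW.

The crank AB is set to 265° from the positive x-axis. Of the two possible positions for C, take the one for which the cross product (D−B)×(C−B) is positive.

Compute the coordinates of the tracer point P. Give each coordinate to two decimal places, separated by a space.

A=(0,0), D=(9.00,0)
B = A + 4.00·(cos265°, sin265°) = (-0.3486, -3.9848)
|BD| = 10.1624
circle(B,5.00) ∩ circle(D,9.00): a=2.3260, h=4.4260
  candidates: C₊=(0.0556,0.9989) cross=44.979; C₋=(3.5266,-7.1443) cross=-44.979
  mode + wants cross > 0 → take C=(0.0556,0.9989) (cross=44.979)
ex = (C−B)/|BC| = (0.0808,0.9967); ey = (-0.9967,0.0808)
P = B + -1.01·ex + 3.08·ey = (-3.5002,-4.7425)

-3.50 -4.74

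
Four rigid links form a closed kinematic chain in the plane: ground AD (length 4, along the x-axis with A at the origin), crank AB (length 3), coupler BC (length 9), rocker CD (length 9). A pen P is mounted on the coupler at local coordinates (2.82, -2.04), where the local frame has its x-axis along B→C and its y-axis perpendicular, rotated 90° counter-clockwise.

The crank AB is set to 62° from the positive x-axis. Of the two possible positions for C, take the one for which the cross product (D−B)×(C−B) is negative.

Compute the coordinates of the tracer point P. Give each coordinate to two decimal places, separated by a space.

A=(0,0), D=(4.00,0)
B = A + 3.00·(cos62°, sin62°) = (1.4084, 2.6488)
|BD| = 3.7058
circle(B,9.00) ∩ circle(D,9.00): a=1.8529, h=8.8072
  candidates: C₊=(8.9995,7.4836) cross=32.637; C₋=(-3.5911,-4.8348) cross=-32.637
  mode - wants cross < 0 → take C=(-3.5911,-4.8348) (cross=-32.637)
ex = (C−B)/|BC| = (-0.5555,-0.8315); ey = (0.8315,-0.5555)
P = B + 2.82·ex + -2.04·ey = (-1.8544,1.4372)

-1.85 1.44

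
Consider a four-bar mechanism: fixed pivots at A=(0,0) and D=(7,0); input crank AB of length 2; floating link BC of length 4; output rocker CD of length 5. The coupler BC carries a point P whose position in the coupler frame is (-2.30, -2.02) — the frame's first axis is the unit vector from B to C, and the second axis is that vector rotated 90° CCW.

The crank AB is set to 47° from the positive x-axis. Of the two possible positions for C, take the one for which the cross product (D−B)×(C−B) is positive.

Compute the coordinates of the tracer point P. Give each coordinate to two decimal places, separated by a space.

A=(0,0), D=(7.00,0)
B = A + 2.00·(cos47°, sin47°) = (1.3640, 1.4627)
|BD| = 5.8227
circle(B,4.00) ∩ circle(D,5.00): a=2.1385, h=3.3803
  candidates: C₊=(4.2831,4.1974) cross=19.683; C₋=(2.5848,-2.3465) cross=-19.683
  mode + wants cross > 0 → take C=(4.2831,4.1974) (cross=19.683)
ex = (C−B)/|BC| = (0.7298,0.6837); ey = (-0.6837,0.7298)
P = B + -2.30·ex + -2.02·ey = (1.0665,-1.5839)

1.07 -1.58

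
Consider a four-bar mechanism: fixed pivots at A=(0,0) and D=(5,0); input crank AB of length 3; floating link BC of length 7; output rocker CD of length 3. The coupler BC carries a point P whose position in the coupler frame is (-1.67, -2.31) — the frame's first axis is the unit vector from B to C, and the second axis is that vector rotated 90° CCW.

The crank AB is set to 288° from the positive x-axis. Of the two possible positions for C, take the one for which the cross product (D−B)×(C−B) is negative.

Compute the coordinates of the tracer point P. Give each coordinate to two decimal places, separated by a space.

-0.16 -5.49

A=(0,0), D=(5.00,0)
B = A + 3.00·(cos288°, sin288°) = (0.9271, -2.8532)
|BD| = 4.9729
circle(B,7.00) ∩ circle(D,3.00): a=6.5083, h=2.5773
  candidates: C₊=(4.7788,2.9918) cross=12.817; C₋=(7.7363,-1.2300) cross=-12.817
  mode - wants cross < 0 → take C=(7.7363,-1.2300) (cross=-12.817)
ex = (C−B)/|BC| = (0.9727,0.2319); ey = (-0.2319,0.9727)
P = B + -1.67·ex + -2.31·ey = (-0.1618,-5.4875)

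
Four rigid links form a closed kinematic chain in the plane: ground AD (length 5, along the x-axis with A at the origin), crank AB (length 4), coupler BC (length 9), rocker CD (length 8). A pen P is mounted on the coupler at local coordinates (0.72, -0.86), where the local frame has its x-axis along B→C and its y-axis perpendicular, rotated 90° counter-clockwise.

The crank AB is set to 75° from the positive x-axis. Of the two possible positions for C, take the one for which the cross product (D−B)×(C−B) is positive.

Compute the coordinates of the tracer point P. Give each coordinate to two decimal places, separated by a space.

1.98 3.25

A=(0,0), D=(5.00,0)
B = A + 4.00·(cos75°, sin75°) = (1.0353, 3.8637)
|BD| = 5.5360
circle(B,9.00) ∩ circle(D,8.00): a=4.3034, h=7.9045
  candidates: C₊=(9.6340,6.5212) cross=43.759; C₋=(-1.3995,-4.8007) cross=-43.759
  mode + wants cross > 0 → take C=(9.6340,6.5212) (cross=43.759)
ex = (C−B)/|BC| = (0.9554,0.2953); ey = (-0.2953,0.9554)
P = B + 0.72·ex + -0.86·ey = (1.9771,3.2547)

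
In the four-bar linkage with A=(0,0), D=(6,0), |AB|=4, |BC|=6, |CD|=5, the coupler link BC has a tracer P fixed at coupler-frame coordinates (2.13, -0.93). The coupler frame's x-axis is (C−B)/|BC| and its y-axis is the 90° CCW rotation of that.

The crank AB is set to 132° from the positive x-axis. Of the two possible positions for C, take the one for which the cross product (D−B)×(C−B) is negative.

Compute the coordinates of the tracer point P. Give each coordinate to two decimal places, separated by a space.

A=(0,0), D=(6.00,0)
B = A + 4.00·(cos132°, sin132°) = (-2.6765, 2.9726)
|BD| = 9.1716
circle(B,6.00) ∩ circle(D,5.00): a=5.1855, h=3.0184
  candidates: C₊=(3.2073,4.1474) cross=27.684; C₋=(1.2508,-1.5636) cross=-27.684
  mode - wants cross < 0 → take C=(1.2508,-1.5636) (cross=-27.684)
ex = (C−B)/|BC| = (0.6545,-0.7560); ey = (0.7560,0.6545)
P = B + 2.13·ex + -0.93·ey = (-1.9854,0.7535)

-1.99 0.75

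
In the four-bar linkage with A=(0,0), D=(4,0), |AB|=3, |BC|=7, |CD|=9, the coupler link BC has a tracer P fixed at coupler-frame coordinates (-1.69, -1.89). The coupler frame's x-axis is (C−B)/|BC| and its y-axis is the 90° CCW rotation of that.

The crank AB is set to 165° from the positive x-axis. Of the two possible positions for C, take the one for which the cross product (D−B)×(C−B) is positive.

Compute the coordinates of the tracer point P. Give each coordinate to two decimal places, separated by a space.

A=(0,0), D=(4.00,0)
B = A + 3.00·(cos165°, sin165°) = (-2.8978, 0.7765)
|BD| = 6.9413
circle(B,7.00) ∩ circle(D,9.00): a=1.1656, h=6.9023
  candidates: C₊=(-0.9674,7.5050) cross=47.911; C₋=(-2.5115,-6.2129) cross=-47.911
  mode + wants cross > 0 → take C=(-0.9674,7.5050) (cross=47.911)
ex = (C−B)/|BC| = (0.2758,0.9612); ey = (-0.9612,0.2758)
P = B + -1.69·ex + -1.89·ey = (-1.5471,-1.3692)

-1.55 -1.37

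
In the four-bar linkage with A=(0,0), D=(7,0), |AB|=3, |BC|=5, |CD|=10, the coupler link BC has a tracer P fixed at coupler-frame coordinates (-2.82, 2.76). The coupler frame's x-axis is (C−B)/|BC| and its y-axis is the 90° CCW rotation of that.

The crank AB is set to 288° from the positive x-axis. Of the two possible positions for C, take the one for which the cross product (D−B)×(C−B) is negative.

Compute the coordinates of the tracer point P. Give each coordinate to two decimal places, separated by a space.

3.75 -0.10

A=(0,0), D=(7.00,0)
B = A + 3.00·(cos288°, sin288°) = (0.9271, -2.8532)
|BD| = 6.7098
circle(B,5.00) ∩ circle(D,10.00): a=-2.2340, h=4.4732
  candidates: C₊=(-2.9970,0.2455) cross=30.014; C₋=(0.8072,-7.8517) cross=-30.014
  mode - wants cross < 0 → take C=(0.8072,-7.8517) (cross=-30.014)
ex = (C−B)/|BC| = (-0.0240,-0.9997); ey = (0.9997,-0.0240)
P = B + -2.82·ex + 2.76·ey = (3.7538,-0.1001)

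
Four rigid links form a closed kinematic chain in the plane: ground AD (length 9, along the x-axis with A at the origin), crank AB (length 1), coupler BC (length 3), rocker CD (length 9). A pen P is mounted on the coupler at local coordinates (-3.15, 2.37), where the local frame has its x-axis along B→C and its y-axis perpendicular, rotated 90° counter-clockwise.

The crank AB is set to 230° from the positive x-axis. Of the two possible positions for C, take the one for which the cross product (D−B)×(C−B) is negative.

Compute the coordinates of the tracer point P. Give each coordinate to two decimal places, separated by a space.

0.08 3.11

A=(0,0), D=(9.00,0)
B = A + 1.00·(cos230°, sin230°) = (-0.6428, -0.7660)
|BD| = 9.6732
circle(B,3.00) ∩ circle(D,9.00): a=1.1149, h=2.7851
  candidates: C₊=(0.2481,2.0986) cross=26.941; C₋=(0.6892,-3.4541) cross=-26.941
  mode - wants cross < 0 → take C=(0.6892,-3.4541) (cross=-26.941)
ex = (C−B)/|BC| = (0.4440,-0.8960); ey = (0.8960,0.4440)
P = B + -3.15·ex + 2.37·ey = (0.0822,3.1087)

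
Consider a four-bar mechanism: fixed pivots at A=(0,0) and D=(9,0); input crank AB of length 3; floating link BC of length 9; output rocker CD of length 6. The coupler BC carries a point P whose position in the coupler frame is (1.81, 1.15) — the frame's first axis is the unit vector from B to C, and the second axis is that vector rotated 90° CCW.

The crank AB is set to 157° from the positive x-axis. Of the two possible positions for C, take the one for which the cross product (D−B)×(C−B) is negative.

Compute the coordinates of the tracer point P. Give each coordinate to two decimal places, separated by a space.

-0.62 1.06

A=(0,0), D=(9.00,0)
B = A + 3.00·(cos157°, sin157°) = (-2.7615, 1.1722)
|BD| = 11.8198
circle(B,9.00) ∩ circle(D,6.00): a=7.8135, h=4.4665
  candidates: C₊=(5.4564,4.8418) cross=52.793; C₋=(4.5705,-4.0472) cross=-52.793
  mode - wants cross < 0 → take C=(4.5705,-4.0472) (cross=-52.793)
ex = (C−B)/|BC| = (0.8147,-0.5799); ey = (0.5799,0.8147)
P = B + 1.81·ex + 1.15·ey = (-0.6200,1.0594)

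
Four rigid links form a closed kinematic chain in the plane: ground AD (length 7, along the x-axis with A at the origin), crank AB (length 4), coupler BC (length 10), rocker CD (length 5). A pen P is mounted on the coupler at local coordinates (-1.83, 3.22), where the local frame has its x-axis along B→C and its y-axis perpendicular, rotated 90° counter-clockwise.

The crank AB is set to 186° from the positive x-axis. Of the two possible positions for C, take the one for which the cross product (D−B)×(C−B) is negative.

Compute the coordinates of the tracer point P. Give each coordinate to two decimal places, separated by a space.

A=(0,0), D=(7.00,0)
B = A + 4.00·(cos186°, sin186°) = (-3.9781, -0.4181)
|BD| = 10.9860
circle(B,10.00) ∩ circle(D,5.00): a=8.9064, h=4.5470
  candidates: C₊=(4.7489,4.4646) cross=49.954; C₋=(5.0950,-4.6229) cross=-49.954
  mode - wants cross < 0 → take C=(5.0950,-4.6229) (cross=-49.954)
ex = (C−B)/|BC| = (0.9073,-0.4205); ey = (0.4205,0.9073)
P = B + -1.83·ex + 3.22·ey = (-4.2845,3.2729)

-4.28 3.27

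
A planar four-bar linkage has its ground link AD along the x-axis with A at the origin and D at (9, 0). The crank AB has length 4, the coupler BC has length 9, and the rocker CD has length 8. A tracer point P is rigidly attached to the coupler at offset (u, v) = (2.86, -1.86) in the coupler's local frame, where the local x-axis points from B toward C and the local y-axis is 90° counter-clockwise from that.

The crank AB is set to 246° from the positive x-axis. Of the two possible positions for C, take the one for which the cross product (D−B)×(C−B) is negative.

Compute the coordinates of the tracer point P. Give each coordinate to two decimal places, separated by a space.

0.13 -6.58

A=(0,0), D=(9.00,0)
B = A + 4.00·(cos246°, sin246°) = (-1.6269, -3.6542)
|BD| = 11.2377
circle(B,9.00) ∩ circle(D,8.00): a=6.3752, h=6.3527
  candidates: C₊=(2.3361,4.4263) cross=71.389; C₋=(6.4675,-7.5886) cross=-71.389
  mode - wants cross < 0 → take C=(6.4675,-7.5886) (cross=-71.389)
ex = (C−B)/|BC| = (0.8994,-0.4372); ey = (0.4372,0.8994)
P = B + 2.86·ex + -1.86·ey = (0.1322,-6.5773)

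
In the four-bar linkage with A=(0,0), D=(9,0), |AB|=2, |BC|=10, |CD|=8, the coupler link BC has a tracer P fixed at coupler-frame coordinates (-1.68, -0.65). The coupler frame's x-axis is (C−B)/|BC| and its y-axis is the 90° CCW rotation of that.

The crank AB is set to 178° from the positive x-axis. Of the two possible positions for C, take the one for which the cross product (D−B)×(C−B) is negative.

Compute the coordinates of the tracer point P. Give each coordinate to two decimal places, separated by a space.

A=(0,0), D=(9.00,0)
B = A + 2.00·(cos178°, sin178°) = (-1.9988, 0.0698)
|BD| = 10.9990
circle(B,10.00) ∩ circle(D,8.00): a=7.1360, h=7.0055
  candidates: C₊=(5.1815,7.0299) cross=77.054; C₋=(5.0926,-6.9809) cross=-77.054
  mode - wants cross < 0 → take C=(5.0926,-6.9809) (cross=-77.054)
ex = (C−B)/|BC| = (0.7091,-0.7051); ey = (0.7051,0.7091)
P = B + -1.68·ex + -0.65·ey = (-3.6484,0.7934)

-3.65 0.79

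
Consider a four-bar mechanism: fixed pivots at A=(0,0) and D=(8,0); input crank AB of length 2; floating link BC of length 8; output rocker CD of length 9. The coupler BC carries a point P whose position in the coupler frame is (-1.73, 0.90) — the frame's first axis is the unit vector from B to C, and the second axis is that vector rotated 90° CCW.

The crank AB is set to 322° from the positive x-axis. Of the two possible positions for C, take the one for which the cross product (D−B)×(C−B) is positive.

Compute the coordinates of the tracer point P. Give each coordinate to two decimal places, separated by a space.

A=(0,0), D=(8.00,0)
B = A + 2.00·(cos322°, sin322°) = (1.5760, -1.2313)
|BD| = 6.5409
circle(B,8.00) ∩ circle(D,9.00): a=1.9709, h=7.7534
  candidates: C₊=(2.0522,6.7545) cross=50.714; C₋=(4.9713,-8.4751) cross=-50.714
  mode + wants cross > 0 → take C=(2.0522,6.7545) (cross=50.714)
ex = (C−B)/|BC| = (0.0595,0.9982); ey = (-0.9982,0.0595)
P = B + -1.73·ex + 0.90·ey = (0.5747,-2.9047)

0.57 -2.90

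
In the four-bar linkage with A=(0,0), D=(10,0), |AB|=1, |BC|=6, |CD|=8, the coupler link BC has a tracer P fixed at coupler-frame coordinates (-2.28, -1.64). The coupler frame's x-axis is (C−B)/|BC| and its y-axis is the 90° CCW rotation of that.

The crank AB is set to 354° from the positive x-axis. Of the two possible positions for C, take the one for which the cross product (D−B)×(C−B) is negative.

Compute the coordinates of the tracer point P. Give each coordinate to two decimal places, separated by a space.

A=(0,0), D=(10.00,0)
B = A + 1.00·(cos354°, sin354°) = (0.9945, -0.1045)
|BD| = 9.0061
circle(B,6.00) ∩ circle(D,8.00): a=2.9485, h=5.2255
  candidates: C₊=(3.8822,5.1549) cross=47.062; C₋=(4.0035,-5.2955) cross=-47.062
  mode - wants cross < 0 → take C=(4.0035,-5.2955) (cross=-47.062)
ex = (C−B)/|BC| = (0.5015,-0.8652); ey = (0.8652,0.5015)
P = B + -2.28·ex + -1.64·ey = (-1.5678,1.0456)

-1.57 1.05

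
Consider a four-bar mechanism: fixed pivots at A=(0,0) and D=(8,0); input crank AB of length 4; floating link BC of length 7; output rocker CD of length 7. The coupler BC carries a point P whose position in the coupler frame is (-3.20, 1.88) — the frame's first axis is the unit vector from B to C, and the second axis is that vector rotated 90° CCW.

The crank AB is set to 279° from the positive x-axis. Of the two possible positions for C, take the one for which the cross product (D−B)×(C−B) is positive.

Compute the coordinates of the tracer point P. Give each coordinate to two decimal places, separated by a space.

-1.71 -6.84

A=(0,0), D=(8.00,0)
B = A + 4.00·(cos279°, sin279°) = (0.6257, -3.9508)
|BD| = 8.3659
circle(B,7.00) ∩ circle(D,7.00): a=4.1829, h=5.6127
  candidates: C₊=(1.6623,2.9721) cross=46.956; C₋=(6.9635,-6.9228) cross=-46.956
  mode + wants cross > 0 → take C=(1.6623,2.9721) (cross=46.956)
ex = (C−B)/|BC| = (0.1481,0.9890); ey = (-0.9890,0.1481)
P = B + -3.20·ex + 1.88·ey = (-1.7074,-6.8371)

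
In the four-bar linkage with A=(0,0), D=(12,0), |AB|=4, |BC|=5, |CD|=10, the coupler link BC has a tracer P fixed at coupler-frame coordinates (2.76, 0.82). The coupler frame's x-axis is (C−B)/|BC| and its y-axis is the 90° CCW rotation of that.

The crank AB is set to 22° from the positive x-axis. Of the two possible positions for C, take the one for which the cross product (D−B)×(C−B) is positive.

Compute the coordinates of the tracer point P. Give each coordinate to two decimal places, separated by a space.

A=(0,0), D=(12.00,0)
B = A + 4.00·(cos22°, sin22°) = (3.7087, 1.4984)
|BD| = 8.4256
circle(B,5.00) ∩ circle(D,10.00): a=-0.2379, h=4.9943
  candidates: C₊=(4.3628,6.4555) cross=42.080; C₋=(2.5864,-3.3740) cross=-42.080
  mode + wants cross > 0 → take C=(4.3628,6.4555) (cross=42.080)
ex = (C−B)/|BC| = (0.1308,0.9914); ey = (-0.9914,0.1308)
P = B + 2.76·ex + 0.82·ey = (3.2568,4.3420)

3.26 4.34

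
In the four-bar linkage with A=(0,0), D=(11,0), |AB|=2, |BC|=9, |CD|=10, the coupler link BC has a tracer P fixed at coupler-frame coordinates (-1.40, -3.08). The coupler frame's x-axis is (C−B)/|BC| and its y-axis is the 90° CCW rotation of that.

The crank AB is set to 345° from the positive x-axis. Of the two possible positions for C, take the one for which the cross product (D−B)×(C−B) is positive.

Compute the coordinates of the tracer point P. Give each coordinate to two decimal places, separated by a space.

4.36 -2.87

A=(0,0), D=(11.00,0)
B = A + 2.00·(cos345°, sin345°) = (1.9319, -0.5176)
|BD| = 9.0829
circle(B,9.00) ∩ circle(D,10.00): a=3.4955, h=8.2934
  candidates: C₊=(4.9491,7.9615) cross=75.329; C₋=(5.8944,-8.5984) cross=-75.329
  mode + wants cross > 0 → take C=(4.9491,7.9615) (cross=75.329)
ex = (C−B)/|BC| = (0.3352,0.9421); ey = (-0.9421,0.3352)
P = B + -1.40·ex + -3.08·ey = (4.3643,-2.8692)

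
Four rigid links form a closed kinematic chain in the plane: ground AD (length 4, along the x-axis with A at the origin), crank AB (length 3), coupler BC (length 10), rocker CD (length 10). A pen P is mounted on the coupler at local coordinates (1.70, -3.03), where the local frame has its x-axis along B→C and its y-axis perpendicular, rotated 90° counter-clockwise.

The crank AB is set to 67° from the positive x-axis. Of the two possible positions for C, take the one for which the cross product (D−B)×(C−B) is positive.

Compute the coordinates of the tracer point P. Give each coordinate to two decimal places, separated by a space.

4.28 1.22

A=(0,0), D=(4.00,0)
B = A + 3.00·(cos67°, sin67°) = (1.1722, 2.7615)
|BD| = 3.9525
circle(B,10.00) ∩ circle(D,10.00): a=1.9763, h=9.8028
  candidates: C₊=(9.4350,8.3941) cross=38.746; C₋=(-4.2628,-5.6326) cross=-38.746
  mode + wants cross > 0 → take C=(9.4350,8.3941) (cross=38.746)
ex = (C−B)/|BC| = (0.8263,0.5633); ey = (-0.5633,0.8263)
P = B + 1.70·ex + -3.03·ey = (4.2835,1.2154)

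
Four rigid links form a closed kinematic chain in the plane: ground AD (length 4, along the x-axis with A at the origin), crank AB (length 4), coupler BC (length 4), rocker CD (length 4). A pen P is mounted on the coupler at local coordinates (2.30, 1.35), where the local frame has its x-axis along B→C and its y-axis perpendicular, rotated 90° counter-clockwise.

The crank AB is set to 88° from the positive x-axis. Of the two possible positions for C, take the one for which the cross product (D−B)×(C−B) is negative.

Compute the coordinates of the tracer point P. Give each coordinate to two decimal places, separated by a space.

1.41 1.65

A=(0,0), D=(4.00,0)
B = A + 4.00·(cos88°, sin88°) = (0.1396, 3.9976)
|BD| = 5.5573
circle(B,4.00) ∩ circle(D,4.00): a=2.7786, h=2.8774
  candidates: C₊=(4.1396,3.9976) cross=15.990; C₋=(0.0000,0.0000) cross=-15.990
  mode - wants cross < 0 → take C=(0.0000,0.0000) (cross=-15.990)
ex = (C−B)/|BC| = (-0.0349,-0.9994); ey = (0.9994,-0.0349)
P = B + 2.30·ex + 1.35·ey = (1.4085,1.6519)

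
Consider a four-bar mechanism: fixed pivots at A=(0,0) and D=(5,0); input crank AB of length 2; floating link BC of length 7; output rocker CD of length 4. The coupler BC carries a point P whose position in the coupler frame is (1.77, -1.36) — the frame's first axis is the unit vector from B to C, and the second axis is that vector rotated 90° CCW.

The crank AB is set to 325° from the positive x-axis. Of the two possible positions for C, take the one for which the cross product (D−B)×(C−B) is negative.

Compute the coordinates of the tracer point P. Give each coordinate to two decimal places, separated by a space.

A=(0,0), D=(5.00,0)
B = A + 2.00·(cos325°, sin325°) = (1.6383, -1.1472)
|BD| = 3.5520
circle(B,7.00) ∩ circle(D,4.00): a=6.4212, h=2.7871
  candidates: C₊=(6.8154,3.5643) cross=9.900; C₋=(8.6156,-1.7111) cross=-9.900
  mode - wants cross < 0 → take C=(8.6156,-1.7111) (cross=-9.900)
ex = (C−B)/|BC| = (0.9967,-0.0806); ey = (0.0806,0.9967)
P = B + 1.77·ex + -1.36·ey = (3.2930,-2.6453)

3.29 -2.65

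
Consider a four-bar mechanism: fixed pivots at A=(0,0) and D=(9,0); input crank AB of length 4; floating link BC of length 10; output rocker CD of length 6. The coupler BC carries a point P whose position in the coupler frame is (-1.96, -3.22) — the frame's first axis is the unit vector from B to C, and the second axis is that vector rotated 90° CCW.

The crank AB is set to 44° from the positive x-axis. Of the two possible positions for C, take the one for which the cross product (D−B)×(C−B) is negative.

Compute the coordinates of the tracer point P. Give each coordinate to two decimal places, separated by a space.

A=(0,0), D=(9.00,0)
B = A + 4.00·(cos44°, sin44°) = (2.8774, 2.7786)
|BD| = 6.7237
circle(B,10.00) ∩ circle(D,6.00): a=8.1211, h=5.8350
  candidates: C₊=(12.6839,4.7359) cross=39.232; C₋=(7.8612,-5.8909) cross=-39.232
  mode - wants cross < 0 → take C=(7.8612,-5.8909) (cross=-39.232)
ex = (C−B)/|BC| = (0.4984,-0.8670); ey = (0.8670,0.4984)
P = B + -1.96·ex + -3.22·ey = (-0.8911,2.8731)

-0.89 2.87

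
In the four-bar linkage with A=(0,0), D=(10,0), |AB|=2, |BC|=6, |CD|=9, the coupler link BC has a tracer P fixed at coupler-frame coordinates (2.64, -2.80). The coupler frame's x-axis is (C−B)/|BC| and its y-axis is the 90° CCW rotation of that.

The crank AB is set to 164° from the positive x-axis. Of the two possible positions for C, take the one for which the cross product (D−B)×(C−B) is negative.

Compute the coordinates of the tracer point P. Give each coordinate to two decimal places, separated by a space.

A=(0,0), D=(10.00,0)
B = A + 2.00·(cos164°, sin164°) = (-1.9225, 0.5513)
|BD| = 11.9353
circle(B,6.00) ∩ circle(D,9.00): a=4.0825, h=4.3970
  candidates: C₊=(2.3587,4.7550) cross=52.479; C₋=(1.9525,-4.0296) cross=-52.479
  mode - wants cross < 0 → take C=(1.9525,-4.0296) (cross=-52.479)
ex = (C−B)/|BC| = (0.6458,-0.7635); ey = (0.7635,0.6458)
P = B + 2.64·ex + -2.80·ey = (-2.3553,-3.2726)

-2.36 -3.27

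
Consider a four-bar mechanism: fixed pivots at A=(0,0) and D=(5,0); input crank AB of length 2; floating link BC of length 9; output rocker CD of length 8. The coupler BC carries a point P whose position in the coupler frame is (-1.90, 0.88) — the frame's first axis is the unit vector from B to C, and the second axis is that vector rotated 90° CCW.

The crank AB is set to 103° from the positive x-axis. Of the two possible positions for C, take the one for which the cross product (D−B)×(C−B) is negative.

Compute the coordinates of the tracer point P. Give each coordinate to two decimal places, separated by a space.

0.11 3.97

A=(0,0), D=(5.00,0)
B = A + 2.00·(cos103°, sin103°) = (-0.4499, 1.9487)
|BD| = 5.7878
circle(B,9.00) ∩ circle(D,8.00): a=4.3625, h=7.8720
  candidates: C₊=(6.3084,7.8923) cross=45.562; C₋=(1.0074,-6.9325) cross=-45.562
  mode - wants cross < 0 → take C=(1.0074,-6.9325) (cross=-45.562)
ex = (C−B)/|BC| = (0.1619,-0.9868); ey = (0.9868,0.1619)
P = B + -1.90·ex + 0.88·ey = (0.1108,3.9662)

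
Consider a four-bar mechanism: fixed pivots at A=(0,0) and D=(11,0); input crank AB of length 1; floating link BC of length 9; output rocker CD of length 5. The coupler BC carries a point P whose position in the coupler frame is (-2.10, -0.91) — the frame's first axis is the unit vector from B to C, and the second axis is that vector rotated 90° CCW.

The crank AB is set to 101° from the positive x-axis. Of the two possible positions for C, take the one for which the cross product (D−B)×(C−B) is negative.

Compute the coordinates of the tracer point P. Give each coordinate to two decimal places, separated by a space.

-2.46 1.27

A=(0,0), D=(11.00,0)
B = A + 1.00·(cos101°, sin101°) = (-0.1908, 0.9816)
|BD| = 11.2338
circle(B,9.00) ∩ circle(D,5.00): a=8.1094, h=3.9036
  candidates: C₊=(8.2286,4.1617) cross=43.852; C₋=(7.5464,-3.6157) cross=-43.852
  mode - wants cross < 0 → take C=(7.5464,-3.6157) (cross=-43.852)
ex = (C−B)/|BC| = (0.8597,-0.5108); ey = (0.5108,0.8597)
P = B + -2.10·ex + -0.91·ey = (-2.4610,1.2720)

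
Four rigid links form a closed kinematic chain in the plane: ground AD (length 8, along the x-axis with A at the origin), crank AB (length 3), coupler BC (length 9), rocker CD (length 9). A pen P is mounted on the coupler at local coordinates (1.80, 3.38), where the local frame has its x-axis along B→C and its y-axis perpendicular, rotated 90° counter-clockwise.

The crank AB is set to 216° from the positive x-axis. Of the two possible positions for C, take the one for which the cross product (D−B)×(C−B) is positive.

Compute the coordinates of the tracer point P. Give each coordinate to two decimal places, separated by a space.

A=(0,0), D=(8.00,0)
B = A + 3.00·(cos216°, sin216°) = (-2.4271, -1.7634)
|BD| = 10.5751
circle(B,9.00) ∩ circle(D,9.00): a=5.2876, h=7.2830
  candidates: C₊=(1.5721,6.2993) cross=77.018; C₋=(4.0009,-8.0627) cross=-77.018
  mode + wants cross > 0 → take C=(1.5721,6.2993) (cross=77.018)
ex = (C−B)/|BC| = (0.4443,0.8959); ey = (-0.8959,0.4443)
P = B + 1.80·ex + 3.38·ey = (-4.6552,1.3511)

-4.66 1.35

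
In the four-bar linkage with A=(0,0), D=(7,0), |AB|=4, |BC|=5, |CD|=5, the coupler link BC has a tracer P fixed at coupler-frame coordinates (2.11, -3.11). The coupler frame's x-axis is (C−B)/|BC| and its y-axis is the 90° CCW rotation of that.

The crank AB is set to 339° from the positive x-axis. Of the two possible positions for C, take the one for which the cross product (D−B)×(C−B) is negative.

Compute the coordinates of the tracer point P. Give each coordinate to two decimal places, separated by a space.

A=(0,0), D=(7.00,0)
B = A + 4.00·(cos339°, sin339°) = (3.7343, -1.4335)
|BD| = 3.5664
circle(B,5.00) ∩ circle(D,5.00): a=1.7832, h=4.6712
  candidates: C₊=(3.4896,3.5605) cross=16.660; C₋=(7.2447,-4.9940) cross=-16.660
  mode - wants cross < 0 → take C=(7.2447,-4.9940) (cross=-16.660)
ex = (C−B)/|BC| = (0.7021,-0.7121); ey = (0.7121,0.7021)
P = B + 2.11·ex + -3.11·ey = (3.0010,-5.1195)

3.00 -5.12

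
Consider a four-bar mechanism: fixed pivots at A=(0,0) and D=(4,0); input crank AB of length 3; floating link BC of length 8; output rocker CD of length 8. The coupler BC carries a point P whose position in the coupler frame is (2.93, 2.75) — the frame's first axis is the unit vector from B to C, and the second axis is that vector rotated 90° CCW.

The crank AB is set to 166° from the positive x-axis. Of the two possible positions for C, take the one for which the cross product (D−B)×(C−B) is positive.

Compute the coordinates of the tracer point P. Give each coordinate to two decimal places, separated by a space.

A=(0,0), D=(4.00,0)
B = A + 3.00·(cos166°, sin166°) = (-2.9109, 0.7258)
|BD| = 6.9489
circle(B,8.00) ∩ circle(D,8.00): a=3.4744, h=7.2061
  candidates: C₊=(1.2972,7.5296) cross=50.075; C₋=(-0.2081,-6.8038) cross=-50.075
  mode + wants cross > 0 → take C=(1.2972,7.5296) (cross=50.075)
ex = (C−B)/|BC| = (0.5260,0.8505); ey = (-0.8505,0.5260)
P = B + 2.93·ex + 2.75·ey = (-3.7085,4.6642)

-3.71 4.66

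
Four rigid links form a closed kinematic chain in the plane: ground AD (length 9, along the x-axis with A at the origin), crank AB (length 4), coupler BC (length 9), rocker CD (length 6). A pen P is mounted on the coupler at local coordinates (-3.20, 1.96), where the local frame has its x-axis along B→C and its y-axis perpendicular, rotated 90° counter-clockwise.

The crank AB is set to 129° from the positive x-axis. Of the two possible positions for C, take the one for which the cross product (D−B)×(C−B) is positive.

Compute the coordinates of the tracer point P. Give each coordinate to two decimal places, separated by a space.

-6.10 4.23

A=(0,0), D=(9.00,0)
B = A + 4.00·(cos129°, sin129°) = (-2.5173, 3.1086)
|BD| = 11.9294
circle(B,9.00) ∩ circle(D,6.00): a=7.8508, h=4.4006
  candidates: C₊=(6.2090,5.3113) cross=52.496; C₋=(3.9156,-3.1857) cross=-52.496
  mode + wants cross > 0 → take C=(6.2090,5.3113) (cross=52.496)
ex = (C−B)/|BC| = (0.9696,0.2448); ey = (-0.2448,0.9696)
P = B + -3.20·ex + 1.96·ey = (-6.0997,4.2258)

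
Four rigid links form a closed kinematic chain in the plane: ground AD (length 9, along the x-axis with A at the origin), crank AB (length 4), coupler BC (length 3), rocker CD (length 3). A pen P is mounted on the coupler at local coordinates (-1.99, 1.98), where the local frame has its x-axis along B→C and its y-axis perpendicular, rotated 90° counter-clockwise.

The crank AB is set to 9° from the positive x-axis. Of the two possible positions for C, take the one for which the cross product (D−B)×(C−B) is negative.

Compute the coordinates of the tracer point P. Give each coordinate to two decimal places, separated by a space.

3.65 3.42

A=(0,0), D=(9.00,0)
B = A + 4.00·(cos9°, sin9°) = (3.9508, 0.6257)
|BD| = 5.0879
circle(B,3.00) ∩ circle(D,3.00): a=2.5439, h=1.5901
  candidates: C₊=(6.6709,1.8909) cross=8.090; C₋=(6.2798,-1.2652) cross=-8.090
  mode - wants cross < 0 → take C=(6.2798,-1.2652) (cross=-8.090)
ex = (C−B)/|BC| = (0.7764,-0.6303); ey = (0.6303,0.7764)
P = B + -1.99·ex + 1.98·ey = (3.6538,3.4172)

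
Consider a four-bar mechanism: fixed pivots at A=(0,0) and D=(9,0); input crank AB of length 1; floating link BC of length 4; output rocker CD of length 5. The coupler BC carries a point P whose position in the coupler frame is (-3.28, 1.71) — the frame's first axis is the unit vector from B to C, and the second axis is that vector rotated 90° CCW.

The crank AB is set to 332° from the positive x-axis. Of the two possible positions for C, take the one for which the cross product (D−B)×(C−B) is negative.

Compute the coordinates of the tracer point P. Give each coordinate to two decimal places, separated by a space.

A=(0,0), D=(9.00,0)
B = A + 1.00·(cos332°, sin332°) = (0.8829, -0.4695)
|BD| = 8.1306
circle(B,4.00) ∩ circle(D,5.00): a=3.5118, h=1.9149
  candidates: C₊=(4.2784,1.6450) cross=15.570; C₋=(4.4995,-2.1784) cross=-15.570
  mode - wants cross < 0 → take C=(4.4995,-2.1784) (cross=-15.570)
ex = (C−B)/|BC| = (0.9041,-0.4272); ey = (0.4272,0.9041)
P = B + -3.28·ex + 1.71·ey = (-1.3521,2.4779)

-1.35 2.48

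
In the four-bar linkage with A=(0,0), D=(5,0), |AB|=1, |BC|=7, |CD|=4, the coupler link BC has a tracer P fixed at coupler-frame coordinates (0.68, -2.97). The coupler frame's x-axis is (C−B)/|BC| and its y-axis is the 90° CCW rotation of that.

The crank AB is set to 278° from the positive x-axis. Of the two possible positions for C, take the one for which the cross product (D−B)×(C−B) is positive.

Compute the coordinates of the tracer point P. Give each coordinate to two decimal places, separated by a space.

2.73 -2.59

A=(0,0), D=(5.00,0)
B = A + 1.00·(cos278°, sin278°) = (0.1392, -0.9903)
|BD| = 4.9607
circle(B,7.00) ∩ circle(D,4.00): a=5.8065, h=3.9095
  candidates: C₊=(5.0484,3.9997) cross=19.394; C₋=(6.6092,-3.6620) cross=-19.394
  mode + wants cross > 0 → take C=(5.0484,3.9997) (cross=19.394)
ex = (C−B)/|BC| = (0.7013,0.7129); ey = (-0.7129,0.7013)
P = B + 0.68·ex + -2.97·ey = (2.7332,-2.5884)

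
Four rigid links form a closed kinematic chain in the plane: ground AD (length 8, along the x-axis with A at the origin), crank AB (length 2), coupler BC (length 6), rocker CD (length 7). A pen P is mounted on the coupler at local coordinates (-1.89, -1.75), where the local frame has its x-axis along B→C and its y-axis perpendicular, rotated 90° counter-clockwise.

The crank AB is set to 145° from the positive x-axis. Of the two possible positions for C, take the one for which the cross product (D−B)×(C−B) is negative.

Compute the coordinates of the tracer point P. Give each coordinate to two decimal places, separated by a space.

-4.18 1.58

A=(0,0), D=(8.00,0)
B = A + 2.00·(cos145°, sin145°) = (-1.6383, 1.1472)
|BD| = 9.7063
circle(B,6.00) ∩ circle(D,7.00): a=4.1835, h=4.3010
  candidates: C₊=(3.0242,4.9235) cross=41.747; C₋=(2.0076,-3.6181) cross=-41.747
  mode - wants cross < 0 → take C=(2.0076,-3.6181) (cross=-41.747)
ex = (C−B)/|BC| = (0.6076,-0.7942); ey = (0.7942,0.6076)
P = B + -1.89·ex + -1.75·ey = (-4.1766,1.5848)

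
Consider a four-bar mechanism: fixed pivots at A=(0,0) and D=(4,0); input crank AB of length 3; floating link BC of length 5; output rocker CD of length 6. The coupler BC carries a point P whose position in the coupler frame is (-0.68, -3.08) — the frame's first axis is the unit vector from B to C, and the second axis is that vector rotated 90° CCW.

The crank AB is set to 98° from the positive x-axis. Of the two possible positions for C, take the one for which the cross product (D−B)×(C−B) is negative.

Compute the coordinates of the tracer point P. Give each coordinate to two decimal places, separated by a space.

A=(0,0), D=(4.00,0)
B = A + 3.00·(cos98°, sin98°) = (-0.4175, 2.9708)
|BD| = 5.3235
circle(B,5.00) ∩ circle(D,6.00): a=1.6286, h=4.7273
  candidates: C₊=(3.5720,5.9847) cross=25.166; C₋=(-1.7042,-1.8608) cross=-25.166
  mode - wants cross < 0 → take C=(-1.7042,-1.8608) (cross=-25.166)
ex = (C−B)/|BC| = (-0.2573,-0.9663); ey = (0.9663,-0.2573)
P = B + -0.68·ex + -3.08·ey = (-3.2188,4.4205)

-3.22 4.42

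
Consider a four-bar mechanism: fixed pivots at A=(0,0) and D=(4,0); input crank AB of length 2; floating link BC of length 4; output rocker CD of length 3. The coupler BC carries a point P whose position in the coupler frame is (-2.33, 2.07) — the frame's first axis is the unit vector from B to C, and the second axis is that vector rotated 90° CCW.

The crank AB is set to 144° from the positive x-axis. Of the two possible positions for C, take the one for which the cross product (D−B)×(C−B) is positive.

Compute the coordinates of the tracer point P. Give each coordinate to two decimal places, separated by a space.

A=(0,0), D=(4.00,0)
B = A + 2.00·(cos144°, sin144°) = (-1.6180, 1.1756)
|BD| = 5.7397
circle(B,4.00) ∩ circle(D,3.00): a=3.4796, h=1.9728
  candidates: C₊=(2.1919,2.3939) cross=11.324; C₋=(1.3838,-1.4681) cross=-11.324
  mode + wants cross > 0 → take C=(2.1919,2.3939) (cross=11.324)
ex = (C−B)/|BC| = (0.9525,0.3046); ey = (-0.3046,0.9525)
P = B + -2.33·ex + 2.07·ey = (-4.4678,2.4375)

-4.47 2.44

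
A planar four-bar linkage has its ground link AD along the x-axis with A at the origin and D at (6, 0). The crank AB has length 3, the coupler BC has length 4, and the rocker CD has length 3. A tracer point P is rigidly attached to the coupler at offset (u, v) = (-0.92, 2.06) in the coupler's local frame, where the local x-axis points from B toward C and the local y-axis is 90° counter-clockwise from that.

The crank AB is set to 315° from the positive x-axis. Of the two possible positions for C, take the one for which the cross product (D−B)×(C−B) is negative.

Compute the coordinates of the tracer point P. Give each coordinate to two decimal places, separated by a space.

1.68 0.09

A=(0,0), D=(6.00,0)
B = A + 3.00·(cos315°, sin315°) = (2.1213, -2.1213)
|BD| = 4.4209
circle(B,4.00) ∩ circle(D,3.00): a=3.0021, h=2.6433
  candidates: C₊=(3.4869,1.6384) cross=11.686; C₋=(6.0236,-2.9999) cross=-11.686
  mode - wants cross < 0 → take C=(6.0236,-2.9999) (cross=-11.686)
ex = (C−B)/|BC| = (0.9756,-0.2196); ey = (0.2196,0.9756)
P = B + -0.92·ex + 2.06·ey = (1.6763,0.0904)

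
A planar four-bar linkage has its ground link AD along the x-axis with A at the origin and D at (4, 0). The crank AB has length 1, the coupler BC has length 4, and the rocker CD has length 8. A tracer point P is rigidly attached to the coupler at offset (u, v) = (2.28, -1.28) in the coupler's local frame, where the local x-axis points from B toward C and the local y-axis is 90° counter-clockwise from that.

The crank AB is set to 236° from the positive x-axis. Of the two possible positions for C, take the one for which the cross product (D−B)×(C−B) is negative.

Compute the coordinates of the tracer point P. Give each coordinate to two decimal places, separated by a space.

A=(0,0), D=(4.00,0)
B = A + 1.00·(cos236°, sin236°) = (-0.5592, -0.8290)
|BD| = 4.6340
circle(B,4.00) ∩ circle(D,8.00): a=-2.8622, h=2.7943
  candidates: C₊=(-3.8751,1.4081) cross=12.948; C₋=(-2.8753,-4.0903) cross=-12.948
  mode - wants cross < 0 → take C=(-2.8753,-4.0903) (cross=-12.948)
ex = (C−B)/|BC| = (-0.5790,-0.8153); ey = (0.8153,-0.5790)
P = B + 2.28·ex + -1.28·ey = (-2.9230,-1.9468)

-2.92 -1.95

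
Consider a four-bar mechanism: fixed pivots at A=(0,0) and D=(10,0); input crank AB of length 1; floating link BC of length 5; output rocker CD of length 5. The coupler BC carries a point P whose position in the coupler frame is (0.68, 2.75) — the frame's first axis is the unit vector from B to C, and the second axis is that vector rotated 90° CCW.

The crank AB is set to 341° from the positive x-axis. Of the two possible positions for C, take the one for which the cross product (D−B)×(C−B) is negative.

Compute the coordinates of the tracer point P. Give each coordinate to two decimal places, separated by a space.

A=(0,0), D=(10.00,0)
B = A + 1.00·(cos341°, sin341°) = (0.9455, -0.3256)
|BD| = 9.0603
circle(B,5.00) ∩ circle(D,5.00): a=4.5302, h=2.1160
  candidates: C₊=(5.3967,1.9519) cross=19.172; C₋=(5.5488,-2.2774) cross=-19.172
  mode - wants cross < 0 → take C=(5.5488,-2.2774) (cross=-19.172)
ex = (C−B)/|BC| = (0.9207,-0.3904); ey = (0.3904,0.9207)
P = B + 0.68·ex + 2.75·ey = (2.6451,1.9408)

2.65 1.94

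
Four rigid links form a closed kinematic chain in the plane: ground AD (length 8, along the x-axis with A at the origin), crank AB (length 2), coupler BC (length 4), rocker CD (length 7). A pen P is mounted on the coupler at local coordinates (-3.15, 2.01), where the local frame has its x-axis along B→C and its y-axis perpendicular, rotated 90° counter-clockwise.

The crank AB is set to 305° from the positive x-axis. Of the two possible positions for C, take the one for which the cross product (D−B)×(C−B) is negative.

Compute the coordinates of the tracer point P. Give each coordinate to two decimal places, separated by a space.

1.27 2.10

A=(0,0), D=(8.00,0)
B = A + 2.00·(cos305°, sin305°) = (1.1472, -1.6383)
|BD| = 7.0460
circle(B,4.00) ∩ circle(D,7.00): a=1.1812, h=3.8216
  candidates: C₊=(1.4074,2.3532) cross=26.927; C₋=(3.1846,-5.0805) cross=-26.927
  mode - wants cross < 0 → take C=(3.1846,-5.0805) (cross=-26.927)
ex = (C−B)/|BC| = (0.5094,-0.8606); ey = (0.8606,0.5094)
P = B + -3.15·ex + 2.01·ey = (1.2724,2.0963)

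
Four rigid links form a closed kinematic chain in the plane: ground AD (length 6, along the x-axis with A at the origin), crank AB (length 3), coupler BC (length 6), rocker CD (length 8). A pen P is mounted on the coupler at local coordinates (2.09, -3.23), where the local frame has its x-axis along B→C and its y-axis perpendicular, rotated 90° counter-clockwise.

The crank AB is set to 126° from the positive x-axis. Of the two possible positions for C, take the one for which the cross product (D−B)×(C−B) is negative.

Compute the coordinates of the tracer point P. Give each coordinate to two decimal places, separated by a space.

-4.77 0.03

A=(0,0), D=(6.00,0)
B = A + 3.00·(cos126°, sin126°) = (-1.7634, 2.4271)
|BD| = 8.1339
circle(B,6.00) ∩ circle(D,8.00): a=2.3458, h=5.5224
  candidates: C₊=(2.1234,6.9980) cross=44.919; C₋=(-1.1723,-3.5438) cross=-44.919
  mode - wants cross < 0 → take C=(-1.1723,-3.5438) (cross=-44.919)
ex = (C−B)/|BC| = (0.0985,-0.9951); ey = (0.9951,0.0985)
P = B + 2.09·ex + -3.23·ey = (-4.7718,0.0290)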